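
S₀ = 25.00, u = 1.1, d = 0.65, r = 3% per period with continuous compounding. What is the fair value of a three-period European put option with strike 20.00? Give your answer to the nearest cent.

Risk-neutral probability p = (e^0.03 − 0.65)/(1.1 − 0.65) = 0.3805/0.4500 = 0.8455
Terminal stock prices: S_uuu = 33.28, S_uud = 19.66, S_udd = 11.62, S_ddd = 6.866
Terminal payoffs (K − S): max(-13.28, 0) = 0, max(0.3375, 0) = 0.3375, max(8.381, 0) = 8.381, max(13.13, 0) = 13.13
Node uu (S = 30.25): V_uu = e^(−0.03)·[0.8455·0.0000 + 0.1545·0.3375] = 0.0506
Node ud (S = 17.88): V_ud = e^(−0.03)·[0.8455·0.3375 + 0.1545·8.3812] = 1.5339
Node dd (S = 10.56): V_dd = e^(−0.03)·[0.8455·8.3812 + 0.1545·13.1344] = 8.8464
Node u (S = 27.5): V_u = e^(−0.03)·[0.8455·0.0506 + 0.1545·1.5339] = 0.2716
Node d (S = 16.25): V_d = e^(−0.03)·[0.8455·1.5339 + 0.1545·8.8464] = 2.5853
Node 0 (S = 25): V_0 = e^(−0.03)·[0.8455·0.2716 + 0.1545·2.5853] = 0.6106

0.61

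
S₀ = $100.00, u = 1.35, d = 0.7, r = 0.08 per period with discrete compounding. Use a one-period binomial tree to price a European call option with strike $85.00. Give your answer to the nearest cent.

$27.07

Risk-neutral probability p = (1 + 0.08 − 0.7)/(1.35 − 0.7) = 0.3800/0.6500 = 0.5846
Terminal stock prices: S_u = 135, S_d = 70
Terminal payoffs (S − K): max(50, 0) = 50, max(-15, 0) = 0
Node 0 (S = 100): V_0 = 1/1.08·[0.5846·50.0000 + 0.4154·0.0000] = 27.0655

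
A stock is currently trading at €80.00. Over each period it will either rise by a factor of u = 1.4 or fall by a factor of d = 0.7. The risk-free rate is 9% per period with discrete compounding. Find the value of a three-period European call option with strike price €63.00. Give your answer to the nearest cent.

Risk-neutral probability p = (1 + 0.09 − 0.7)/(1.4 − 0.7) = 0.3900/0.7000 = 0.5571
Terminal stock prices: S_uuu = 219.5, S_uud = 109.8, S_udd = 54.88, S_ddd = 27.44
Terminal payoffs (S − K): max(156.5, 0) = 156.5, max(46.76, 0) = 46.76, max(-8.12, 0) = 0, max(-35.56, 0) = 0
Node uu (S = 156.8): V_uu = 1/1.09·[0.5571·156.5200 + 0.4429·46.7600] = 99.0018
Node ud (S = 78.4): V_ud = 1/1.09·[0.5571·46.7600 + 0.4429·0.0000] = 23.9009
Node dd (S = 39.2): V_dd = 1/1.09·[0.5571·0.0000 + 0.4429·0.0000] = 0.0000
Node u (S = 112): V_u = 1/1.09·[0.5571·99.0018 + 0.4429·23.9009] = 60.3145
Node d (S = 56): V_d = 1/1.09·[0.5571·23.9009 + 0.4429·0.0000] = 12.2167
Node 0 (S = 80): V_0 = 1/1.09·[0.5571·60.3145 + 0.4429·12.2167] = 35.7927

€35.79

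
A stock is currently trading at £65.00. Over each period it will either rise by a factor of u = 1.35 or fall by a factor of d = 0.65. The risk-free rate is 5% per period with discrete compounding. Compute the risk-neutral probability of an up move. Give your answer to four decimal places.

Risk-neutral probability p = (1 + 0.05 − 0.65)/(1.35 − 0.65) = 0.4000/0.7000 = 0.5714

p = 0.5714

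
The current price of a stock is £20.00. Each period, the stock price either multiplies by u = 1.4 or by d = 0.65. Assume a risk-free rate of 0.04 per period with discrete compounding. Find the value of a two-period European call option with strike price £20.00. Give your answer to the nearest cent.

£4.80

Risk-neutral probability p = (1 + 0.04 − 0.65)/(1.4 − 0.65) = 0.3900/0.7500 = 0.5200
Terminal stock prices: S_uu = 39.2, S_ud = 18.2, S_dd = 8.45
Terminal payoffs (S − K): max(19.2, 0) = 19.2, max(-1.8, 0) = 0, max(-11.55, 0) = 0
Node u (S = 28): V_u = 1/1.04·[0.5200·19.2000 + 0.4800·0.0000] = 9.6000
Node d (S = 13): V_d = 1/1.04·[0.5200·0.0000 + 0.4800·0.0000] = 0.0000
Node 0 (S = 20): V_0 = 1/1.04·[0.5200·9.6000 + 0.4800·0.0000] = 4.8000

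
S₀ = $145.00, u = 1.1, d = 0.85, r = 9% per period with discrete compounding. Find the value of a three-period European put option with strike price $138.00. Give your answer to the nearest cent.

$0.08

Risk-neutral probability p = (1 + 0.09 − 0.85)/(1.1 − 0.85) = 0.2400/0.2500 = 0.9600
Terminal stock prices: S_uuu = 193, S_uud = 149.1, S_udd = 115.2, S_ddd = 89.05
Terminal payoffs (K − S): max(-55, 0) = 0, max(-11.13, 0) = 0, max(22.76, 0) = 22.76, max(48.95, 0) = 48.95
Node uu (S = 175.5): V_uu = 1/1.09·[0.9600·0.0000 + 0.0400·0.0000] = 0.0000
Node ud (S = 135.6): V_ud = 1/1.09·[0.9600·0.0000 + 0.0400·22.7613] = 0.8353
Node dd (S = 104.8): V_dd = 1/1.09·[0.9600·22.7613 + 0.0400·48.9519] = 21.8430
Node u (S = 159.5): V_u = 1/1.09·[0.9600·0.0000 + 0.0400·0.8353] = 0.0307
Node d (S = 123.2): V_d = 1/1.09·[0.9600·0.8353 + 0.0400·21.8430] = 1.5372
Node 0 (S = 145): V_0 = 1/1.09·[0.9600·0.0307 + 0.0400·1.5372] = 0.0834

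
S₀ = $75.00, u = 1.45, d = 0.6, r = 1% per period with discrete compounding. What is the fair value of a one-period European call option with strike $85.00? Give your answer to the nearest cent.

$11.34

Risk-neutral probability p = (1 + 0.01 − 0.6)/(1.45 − 0.6) = 0.4100/0.8500 = 0.4824
Terminal stock prices: S_u = 108.8, S_d = 45
Terminal payoffs (S − K): max(23.75, 0) = 23.75, max(-40, 0) = 0
Node 0 (S = 75): V_0 = 1/1.01·[0.4824·23.7500 + 0.5176·0.0000] = 11.3425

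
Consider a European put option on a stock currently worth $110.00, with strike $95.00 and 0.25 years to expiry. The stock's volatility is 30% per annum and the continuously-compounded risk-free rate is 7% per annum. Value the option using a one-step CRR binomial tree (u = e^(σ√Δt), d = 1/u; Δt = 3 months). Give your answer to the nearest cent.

CRR parameters: u = e^(σ√Δt) = e^(0.3·√0.25) = 1.1618, d = 1/u = 0.8607
Per-period rate: rΔt = 0.07·0.25 = 0.0175, so R = e^0.0175 = 1.0177
Risk-neutral probability p = (e^0.0175 − 0.8607)/(1.1618 − 0.8607) = 0.1569/0.3011 = 0.5212
Terminal stock prices: S_u = 127.8, S_d = 94.68
Terminal payoffs (K − S): max(-32.8, 0) = 0, max(0.3221, 0) = 0.3221
Node 0 (S = 110): V_0 = e^(−0.0175)·[0.5212·0.0000 + 0.4788·0.3221] = 0.1516

$0.15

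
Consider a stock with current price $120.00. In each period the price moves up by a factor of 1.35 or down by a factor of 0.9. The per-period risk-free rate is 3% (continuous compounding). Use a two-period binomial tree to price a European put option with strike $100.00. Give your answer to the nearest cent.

$1.33

Risk-neutral probability p = (e^0.03 − 0.9)/(1.35 − 0.9) = 0.1305/0.4500 = 0.2899
Terminal stock prices: S_uu = 218.7, S_ud = 145.8, S_dd = 97.2
Terminal payoffs (K − S): max(-118.7, 0) = 0, max(-45.8, 0) = 0, max(2.8, 0) = 2.8
Node u (S = 162): V_u = e^(−0.03)·[0.2899·0.0000 + 0.7101·0.0000] = 0.0000
Node d (S = 108): V_d = e^(−0.03)·[0.2899·0.0000 + 0.7101·2.8000] = 1.9295
Node 0 (S = 120): V_0 = e^(−0.03)·[0.2899·0.0000 + 0.7101·1.9295] = 1.3297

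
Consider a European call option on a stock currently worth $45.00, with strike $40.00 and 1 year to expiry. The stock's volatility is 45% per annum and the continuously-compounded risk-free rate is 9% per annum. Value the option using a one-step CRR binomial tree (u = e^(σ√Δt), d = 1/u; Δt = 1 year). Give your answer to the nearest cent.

$13.71

CRR parameters: u = e^(σ√Δt) = e^(0.45·√1) = 1.5683, d = 1/u = 0.6376
Per-period rate: rΔt = 0.09·1 = 0.09, so R = e^0.09 = 1.0942
Risk-neutral probability p = (e^0.09 − 0.6376)/(1.5683 − 0.6376) = 0.4565/0.9307 = 0.4905
Terminal stock prices: S_u = 70.57, S_d = 28.69
Terminal payoffs (S − K): max(30.57, 0) = 30.57, max(-11.31, 0) = 0
Node 0 (S = 45): V_0 = e^(−0.09)·[0.4905·30.5740 + 0.5095·0.0000] = 13.7072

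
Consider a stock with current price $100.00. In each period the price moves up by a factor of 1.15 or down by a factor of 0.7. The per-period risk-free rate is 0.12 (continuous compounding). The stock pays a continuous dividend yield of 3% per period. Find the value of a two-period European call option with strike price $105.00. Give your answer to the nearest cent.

$16.45

Per-period risk-free factor R = e^0.12 = 1.1275; dividend-adjusted growth = e^(0.12−0.03) = 1.0942.
Risk-neutral probability p = (1.0942 − 0.7)/(1.15 − 0.7) = 0.3942/0.4500 = 0.8759
Terminal stock prices: S_uu = 132.2, S_ud = 80.5, S_dd = 49
Terminal payoffs (S − K): max(27.25, 0) = 27.25, max(-24.5, 0) = 0, max(-56, 0) = 0
Node u (S = 115): V_u = e^(−0.12)·[0.8759·27.2500 + 0.1241·0.0000] = 21.1703
Node d (S = 70): V_d = e^(−0.12)·[0.8759·0.0000 + 0.1241·0.0000] = 0.0000
Node 0 (S = 100): V_0 = e^(−0.12)·[0.8759·21.1703 + 0.1241·0.0000] = 16.4470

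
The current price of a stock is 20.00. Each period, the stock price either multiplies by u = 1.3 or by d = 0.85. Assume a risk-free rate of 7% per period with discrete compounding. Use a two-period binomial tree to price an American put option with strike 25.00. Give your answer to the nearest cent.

5.00

Risk-neutral probability p = (1 + 0.07 − 0.85)/(1.3 − 0.85) = 0.2200/0.4500 = 0.4889
Terminal stock prices: S_uu = 33.8, S_ud = 22.1, S_dd = 14.45
Terminal payoffs (K − S): max(-8.8, 0) = 0, max(2.9, 0) = 2.9, max(10.55, 0) = 10.55
Node u (S = 26): continuation = 1/1.07·[0.4889·0.0000 + 0.5111·2.9000] = 1.3853; exercise value = 0.0000 ≤ continuation, so V_u = 1.3853
Node d (S = 17): continuation = 1/1.07·[0.4889·2.9000 + 0.5111·10.5500] = 6.3645; exercise value = 8.0000 > continuation, so V_d = 8.0000 (exercise)
Node 0 (S = 20): continuation = 1/1.07·[0.4889·1.3853 + 0.5111·8.0000] = 4.4543; exercise value = 5.0000 > continuation, so V_0 = 5.0000 (exercise)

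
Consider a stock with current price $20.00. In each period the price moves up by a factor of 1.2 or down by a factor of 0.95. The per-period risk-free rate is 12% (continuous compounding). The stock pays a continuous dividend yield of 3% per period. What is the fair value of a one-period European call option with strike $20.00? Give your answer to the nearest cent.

Per-period risk-free factor R = e^0.12 = 1.1275; dividend-adjusted growth = e^(0.12−0.03) = 1.0942.
Risk-neutral probability p = (1.0942 − 0.95)/(1.2 − 0.95) = 0.1442/0.2500 = 0.5767
Terminal stock prices: S_u = 24, S_d = 19
Terminal payoffs (S − K): max(4, 0) = 4, max(-1, 0) = 0
Node 0 (S = 20): V_0 = e^(−0.12)·[0.5767·4.0000 + 0.4233·0.0000] = 2.0459

$2.05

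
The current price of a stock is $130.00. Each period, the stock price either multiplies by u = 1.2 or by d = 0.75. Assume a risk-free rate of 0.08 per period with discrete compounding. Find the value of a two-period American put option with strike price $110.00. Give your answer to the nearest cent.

Risk-neutral probability p = (1 + 0.08 − 0.75)/(1.2 − 0.75) = 0.3300/0.4500 = 0.7333
Terminal stock prices: S_uu = 187.2, S_ud = 117, S_dd = 73.12
Terminal payoffs (K − S): max(-77.2, 0) = 0, max(-7, 0) = 0, max(36.88, 0) = 36.88
Node u (S = 156): continuation = 1/1.08·[0.7333·0.0000 + 0.2667·0.0000] = 0.0000; exercise value = 0.0000 ≤ continuation, so V_u = 0.0000
Node d (S = 97.5): continuation = 1/1.08·[0.7333·0.0000 + 0.2667·36.8750] = 9.1049; exercise value = 12.5000 > continuation, so V_d = 12.5000 (exercise)
Node 0 (S = 130): continuation = 1/1.08·[0.7333·0.0000 + 0.2667·12.5000] = 3.0864; exercise value = 0.0000 ≤ continuation, so V_0 = 3.0864

$3.09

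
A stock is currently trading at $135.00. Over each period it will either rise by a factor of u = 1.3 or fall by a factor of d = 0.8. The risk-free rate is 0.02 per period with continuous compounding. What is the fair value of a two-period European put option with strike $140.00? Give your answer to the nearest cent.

Risk-neutral probability p = (e^0.02 − 0.8)/(1.3 − 0.8) = 0.2202/0.5000 = 0.4404
Terminal stock prices: S_uu = 228.2, S_ud = 140.4, S_dd = 86.4
Terminal payoffs (K − S): max(-88.15, 0) = 0, max(-0.4, 0) = 0, max(53.6, 0) = 53.6
Node u (S = 175.5): V_u = e^(−0.02)·[0.4404·0.0000 + 0.5596·0.0000] = 0.0000
Node d (S = 108): V_d = e^(−0.02)·[0.4404·0.0000 + 0.5596·53.6000] = 29.4005
Node 0 (S = 135): V_0 = e^(−0.02)·[0.4404·0.0000 + 0.5596·29.4005] = 16.1267

$16.13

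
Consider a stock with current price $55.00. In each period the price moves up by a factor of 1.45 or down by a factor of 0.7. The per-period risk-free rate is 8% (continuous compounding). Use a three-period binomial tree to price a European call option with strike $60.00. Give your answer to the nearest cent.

Risk-neutral probability p = (e^0.08 − 0.7)/(1.45 − 0.7) = 0.3833/0.7500 = 0.5110
Terminal stock prices: S_uuu = 167.7, S_uud = 80.95, S_udd = 39.08, S_ddd = 18.86
Terminal payoffs (S − K): max(107.7, 0) = 107.7, max(20.95, 0) = 20.95, max(-20.92, 0) = 0, max(-41.14, 0) = 0
Node uu (S = 115.6): V_uu = e^(−0.08)·[0.5110·107.6744 + 0.4890·20.9462] = 60.2505
Node ud (S = 55.82): V_ud = e^(−0.08)·[0.5110·20.9462 + 0.4890·0.0000] = 9.8816
Node dd (S = 26.95): V_dd = e^(−0.08)·[0.5110·0.0000 + 0.4890·0.0000] = 0.0000
Node u (S = 79.75): V_u = e^(−0.08)·[0.5110·60.2505 + 0.4890·9.8816] = 32.8838
Node d (S = 38.5): V_d = e^(−0.08)·[0.5110·9.8816 + 0.4890·0.0000] = 4.6617
Node 0 (S = 55): V_0 = e^(−0.08)·[0.5110·32.8838 + 0.4890·4.6617] = 17.6173

$17.62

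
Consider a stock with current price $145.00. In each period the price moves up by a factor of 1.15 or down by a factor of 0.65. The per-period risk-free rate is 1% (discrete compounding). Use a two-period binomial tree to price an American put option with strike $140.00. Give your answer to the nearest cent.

Risk-neutral probability p = (1 + 0.01 − 0.65)/(1.15 − 0.65) = 0.3600/0.5000 = 0.7200
Terminal stock prices: S_uu = 191.8, S_ud = 108.4, S_dd = 61.26
Terminal payoffs (K − S): max(-51.76, 0) = 0, max(31.61, 0) = 31.61, max(78.74, 0) = 78.74
Node u (S = 166.8): continuation = 1/1.01·[0.7200·0.0000 + 0.2800·31.6125] = 8.7639; exercise value = 0.0000 ≤ continuation, so V_u = 8.7639
Node d (S = 94.25): continuation = 1/1.01·[0.7200·31.6125 + 0.2800·78.7375] = 44.3639; exercise value = 45.7500 > continuation, so V_d = 45.7500 (exercise)
Node 0 (S = 145): continuation = 1/1.01·[0.7200·8.7639 + 0.2800·45.7500] = 18.9307; exercise value = 0.0000 ≤ continuation, so V_0 = 18.9307

$18.93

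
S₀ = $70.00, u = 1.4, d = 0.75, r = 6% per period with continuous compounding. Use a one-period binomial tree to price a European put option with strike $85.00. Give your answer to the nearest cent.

Risk-neutral probability p = (e^0.06 − 0.75)/(1.4 − 0.75) = 0.3118/0.6500 = 0.4797
Terminal stock prices: S_u = 98, S_d = 52.5
Terminal payoffs (K − S): max(-13, 0) = 0, max(32.5, 0) = 32.5
Node 0 (S = 70): V_0 = e^(−0.06)·[0.4797·0.0000 + 0.5203·32.5000] = 15.9235

$15.92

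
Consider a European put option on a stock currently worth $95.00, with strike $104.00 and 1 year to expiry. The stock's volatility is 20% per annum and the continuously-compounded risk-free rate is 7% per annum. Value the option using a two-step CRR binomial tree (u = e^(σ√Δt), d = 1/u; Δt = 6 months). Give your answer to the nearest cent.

CRR parameters: u = e^(σ√Δt) = e^(0.2·√0.5) = 1.1519, d = 1/u = 0.8681
Per-period rate: rΔt = 0.07·0.5 = 0.035, so R = e^0.035 = 1.0356
Risk-neutral probability p = (e^0.035 − 0.8681)/(1.1519 − 0.8681) = 0.1675/0.2838 = 0.5902
Terminal stock prices: S_uu = 126.1, S_ud = 95, S_dd = 71.6
Terminal payoffs (K − S): max(-22.06, 0) = 0, max(9, 0) = 9, max(32.4, 0) = 32.4
Node u (S = 109.4): V_u = e^(−0.035)·[0.5902·0.0000 + 0.4098·9.0000] = 3.5612
Node d (S = 82.47): V_d = e^(−0.035)·[0.5902·9.0000 + 0.4098·32.4044] = 17.9512
Node 0 (S = 95): V_0 = e^(−0.035)·[0.5902·3.5612 + 0.4098·17.9512] = 9.1326

$9.13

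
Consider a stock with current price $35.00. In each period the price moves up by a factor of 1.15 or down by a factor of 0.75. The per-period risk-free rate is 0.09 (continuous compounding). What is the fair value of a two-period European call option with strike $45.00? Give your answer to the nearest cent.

Risk-neutral probability p = (e^0.09 − 0.75)/(1.15 − 0.75) = 0.3442/0.4000 = 0.8604
Terminal stock prices: S_uu = 46.29, S_ud = 30.19, S_dd = 19.69
Terminal payoffs (S − K): max(1.287, 0) = 1.287, max(-14.81, 0) = 0, max(-25.31, 0) = 0
Node u (S = 40.25): V_u = e^(−0.09)·[0.8604·1.2875 + 0.1396·0.0000] = 1.0125
Node d (S = 26.25): V_d = e^(−0.09)·[0.8604·0.0000 + 0.1396·0.0000] = 0.0000
Node 0 (S = 35): V_0 = e^(−0.09)·[0.8604·1.0125 + 0.1396·0.0000] = 0.7962

$0.80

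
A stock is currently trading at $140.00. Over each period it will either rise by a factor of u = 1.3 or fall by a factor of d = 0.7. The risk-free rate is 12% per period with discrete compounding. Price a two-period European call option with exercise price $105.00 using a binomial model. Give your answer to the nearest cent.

Risk-neutral probability p = (1 + 0.12 − 0.7)/(1.3 − 0.7) = 0.4200/0.6000 = 0.7000
Terminal stock prices: S_uu = 236.6, S_ud = 127.4, S_dd = 68.6
Terminal payoffs (S − K): max(131.6, 0) = 131.6, max(22.4, 0) = 22.4, max(-36.4, 0) = 0
Node u (S = 182): V_u = 1/1.12·[0.7000·131.6000 + 0.3000·22.4000] = 88.2500
Node d (S = 98): V_d = 1/1.12·[0.7000·22.4000 + 0.3000·0.0000] = 14.0000
Node 0 (S = 140): V_0 = 1/1.12·[0.7000·88.2500 + 0.3000·14.0000] = 58.9063

$58.91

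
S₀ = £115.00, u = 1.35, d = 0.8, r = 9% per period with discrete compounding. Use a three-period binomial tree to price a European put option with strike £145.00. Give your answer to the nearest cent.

£19.48

Risk-neutral probability p = (1 + 0.09 − 0.8)/(1.35 − 0.8) = 0.2900/0.5500 = 0.5273
Terminal stock prices: S_uuu = 282.9, S_uud = 167.7, S_udd = 99.36, S_ddd = 58.88
Terminal payoffs (K − S): max(-137.9, 0) = 0, max(-22.67, 0) = 0, max(45.64, 0) = 45.64, max(86.12, 0) = 86.12
Node uu (S = 209.6): V_uu = 1/1.09·[0.5273·0.0000 + 0.4727·0.0000] = 0.0000
Node ud (S = 124.2): V_ud = 1/1.09·[0.5273·0.0000 + 0.4727·45.6400] = 19.7938
Node dd (S = 73.6): V_dd = 1/1.09·[0.5273·45.6400 + 0.4727·86.1200] = 59.4275
Node u (S = 155.2): V_u = 1/1.09·[0.5273·0.0000 + 0.4727·19.7938] = 8.5845
Node d (S = 92): V_d = 1/1.09·[0.5273·19.7938 + 0.4727·59.4275] = 35.3484
Node 0 (S = 115): V_0 = 1/1.09·[0.5273·8.5845 + 0.4727·35.3484] = 19.4830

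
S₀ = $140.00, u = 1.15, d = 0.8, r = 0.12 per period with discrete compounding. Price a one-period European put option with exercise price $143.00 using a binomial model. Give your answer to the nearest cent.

Risk-neutral probability p = (1 + 0.12 − 0.8)/(1.15 − 0.8) = 0.3200/0.3500 = 0.9143
Terminal stock prices: S_u = 161, S_d = 112
Terminal payoffs (K − S): max(-18, 0) = 0, max(31, 0) = 31
Node 0 (S = 140): V_0 = 1/1.12·[0.9143·0.0000 + 0.0857·31.0000] = 2.3724

$2.37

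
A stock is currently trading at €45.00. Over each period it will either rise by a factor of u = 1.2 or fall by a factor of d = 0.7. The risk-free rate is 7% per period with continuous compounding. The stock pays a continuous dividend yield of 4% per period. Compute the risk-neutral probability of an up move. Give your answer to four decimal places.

p = 0.6609

Per-period risk-free factor R = e^0.07 = 1.0725; dividend-adjusted growth = e^(0.07−0.04) = 1.0305.
Risk-neutral probability p = (1.0305 − 0.7)/(1.2 − 0.7) = 0.3305/0.5000 = 0.6609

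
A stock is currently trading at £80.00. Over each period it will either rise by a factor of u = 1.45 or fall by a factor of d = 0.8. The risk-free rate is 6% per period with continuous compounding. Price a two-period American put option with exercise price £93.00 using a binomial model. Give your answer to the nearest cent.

£16.35

Risk-neutral probability p = (e^0.06 − 0.8)/(1.45 − 0.8) = 0.2618/0.6500 = 0.4028
Terminal stock prices: S_uu = 168.2, S_ud = 92.8, S_dd = 51.2
Terminal payoffs (K − S): max(-75.2, 0) = 0, max(0.2, 0) = 0.2, max(41.8, 0) = 41.8
Node u (S = 116): continuation = e^(−0.06)·[0.4028·0.0000 + 0.5972·0.2000] = 0.1125; exercise value = 0.0000 ≤ continuation, so V_u = 0.1125
Node d (S = 64): continuation = e^(−0.06)·[0.4028·0.2000 + 0.5972·41.8000] = 23.5841; exercise value = 29.0000 > continuation, so V_d = 29.0000 (exercise)
Node 0 (S = 80): continuation = e^(−0.06)·[0.4028·0.1125 + 0.5972·29.0000] = 16.3522; exercise value = 13.0000 ≤ continuation, so V_0 = 16.3522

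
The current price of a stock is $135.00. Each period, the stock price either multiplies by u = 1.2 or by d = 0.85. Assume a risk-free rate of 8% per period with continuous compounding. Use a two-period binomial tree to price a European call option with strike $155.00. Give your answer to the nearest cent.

$14.92

Risk-neutral probability p = (e^0.08 − 0.85)/(1.2 − 0.85) = 0.2333/0.3500 = 0.6665
Terminal stock prices: S_uu = 194.4, S_ud = 137.7, S_dd = 97.54
Terminal payoffs (S − K): max(39.4, 0) = 39.4, max(-17.3, 0) = 0, max(-57.46, 0) = 0
Node u (S = 162): V_u = e^(−0.08)·[0.6665·39.4000 + 0.3335·0.0000] = 24.2424
Node d (S = 114.8): V_d = e^(−0.08)·[0.6665·0.0000 + 0.3335·0.0000] = 0.0000
Node 0 (S = 135): V_0 = e^(−0.08)·[0.6665·24.2424 + 0.3335·0.0000] = 14.9161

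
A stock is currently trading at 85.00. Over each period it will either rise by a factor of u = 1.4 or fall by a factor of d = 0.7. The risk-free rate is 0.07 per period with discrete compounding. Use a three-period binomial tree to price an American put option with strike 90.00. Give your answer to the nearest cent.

Risk-neutral probability p = (1 + 0.07 − 0.7)/(1.4 − 0.7) = 0.3700/0.7000 = 0.5286
Terminal stock prices: S_uuu = 233.2, S_uud = 116.6, S_udd = 58.31, S_ddd = 29.15
Terminal payoffs (K − S): max(-143.2, 0) = 0, max(-26.62, 0) = 0, max(31.69, 0) = 31.69, max(60.85, 0) = 60.85
Node uu (S = 166.6): continuation = 1/1.07·[0.5286·0.0000 + 0.4714·0.0000] = 0.0000; exercise value = 0.0000 ≤ continuation, so V_uu = 0.0000
Node ud (S = 83.3): continuation = 1/1.07·[0.5286·0.0000 + 0.4714·31.6900] = 13.9622; exercise value = 6.7000 ≤ continuation, so V_ud = 13.9622
Node dd (S = 41.65): continuation = 1/1.07·[0.5286·31.6900 + 0.4714·60.8450] = 42.4621; exercise value = 48.3500 > continuation, so V_dd = 48.3500 (exercise)
Node u (S = 119): continuation = 1/1.07·[0.5286·0.0000 + 0.4714·13.9622] = 6.1516; exercise value = 0.0000 ≤ continuation, so V_u = 6.1516
Node d (S = 59.5): continuation = 1/1.07·[0.5286·13.9622 + 0.4714·48.3500] = 28.1996; exercise value = 30.5000 > continuation, so V_d = 30.5000 (exercise)
Node 0 (S = 85): continuation = 1/1.07·[0.5286·6.1516 + 0.4714·30.5000] = 16.4767; exercise value = 5.0000 ≤ continuation, so V_0 = 16.4767

16.48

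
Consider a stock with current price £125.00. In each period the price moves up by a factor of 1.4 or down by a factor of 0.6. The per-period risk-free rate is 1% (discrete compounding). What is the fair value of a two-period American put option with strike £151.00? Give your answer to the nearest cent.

Risk-neutral probability p = (1 + 0.01 − 0.6)/(1.4 − 0.6) = 0.4100/0.8000 = 0.5125
Terminal stock prices: S_uu = 245, S_ud = 105, S_dd = 45
Terminal payoffs (K − S): max(-94, 0) = 0, max(46, 0) = 46, max(106, 0) = 106
Node u (S = 175): continuation = 1/1.01·[0.5125·0.0000 + 0.4875·46.0000] = 22.2030; exercise value = 0.0000 ≤ continuation, so V_u = 22.2030
Node d (S = 75): continuation = 1/1.01·[0.5125·46.0000 + 0.4875·106.0000] = 74.5050; exercise value = 76.0000 > continuation, so V_d = 76.0000 (exercise)
Node 0 (S = 125): continuation = 1/1.01·[0.5125·22.2030 + 0.4875·76.0000] = 47.9495; exercise value = 26.0000 ≤ continuation, so V_0 = 47.9495

£47.95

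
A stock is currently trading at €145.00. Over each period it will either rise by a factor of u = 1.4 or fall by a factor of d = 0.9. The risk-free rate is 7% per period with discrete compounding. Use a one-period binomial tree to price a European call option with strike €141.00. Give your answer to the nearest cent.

€19.70

Risk-neutral probability p = (1 + 0.07 − 0.9)/(1.4 − 0.9) = 0.1700/0.5000 = 0.3400
Terminal stock prices: S_u = 203, S_d = 130.5
Terminal payoffs (S − K): max(62, 0) = 62, max(-10.5, 0) = 0
Node 0 (S = 145): V_0 = 1/1.07·[0.3400·62.0000 + 0.6600·0.0000] = 19.7009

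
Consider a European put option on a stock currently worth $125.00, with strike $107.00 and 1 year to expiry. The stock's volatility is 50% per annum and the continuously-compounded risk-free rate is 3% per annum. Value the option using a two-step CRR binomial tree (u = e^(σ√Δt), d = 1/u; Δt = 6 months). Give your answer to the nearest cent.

$14.13

CRR parameters: u = e^(σ√Δt) = e^(0.5·√0.5) = 1.4241, d = 1/u = 0.7022
Per-period rate: rΔt = 0.03·0.5 = 0.015, so R = e^0.015 = 1.0151
Risk-neutral probability p = (e^0.015 − 0.7022)/(1.4241 − 0.7022) = 0.3129/0.7219 = 0.4335
Terminal stock prices: S_uu = 253.5, S_ud = 125, S_dd = 61.63
Terminal payoffs (K − S): max(-146.5, 0) = 0, max(-18, 0) = 0, max(45.37, 0) = 45.37
Node u (S = 178): V_u = e^(−0.015)·[0.4335·0.0000 + 0.5665·0.0000] = 0.0000
Node d (S = 87.77): V_d = e^(−0.015)·[0.4335·0.0000 + 0.5665·45.3664] = 25.3194
Node 0 (S = 125): V_0 = e^(−0.015)·[0.4335·0.0000 + 0.5665·25.3194] = 14.1310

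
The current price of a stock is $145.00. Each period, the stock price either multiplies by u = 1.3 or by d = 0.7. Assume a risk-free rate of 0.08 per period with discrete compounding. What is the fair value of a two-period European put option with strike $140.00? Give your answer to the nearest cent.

$11.15

Risk-neutral probability p = (1 + 0.08 − 0.7)/(1.3 − 0.7) = 0.3800/0.6000 = 0.6333
Terminal stock prices: S_uu = 245.1, S_ud = 131.9, S_dd = 71.05
Terminal payoffs (K − S): max(-105.1, 0) = 0, max(8.05, 0) = 8.05, max(68.95, 0) = 68.95
Node u (S = 188.5): V_u = 1/1.08·[0.6333·0.0000 + 0.3667·8.0500] = 2.7330
Node d (S = 101.5): V_d = 1/1.08·[0.6333·8.0500 + 0.3667·68.9500] = 28.1296
Node 0 (S = 145): V_0 = 1/1.08·[0.6333·2.7330 + 0.3667·28.1296] = 11.1529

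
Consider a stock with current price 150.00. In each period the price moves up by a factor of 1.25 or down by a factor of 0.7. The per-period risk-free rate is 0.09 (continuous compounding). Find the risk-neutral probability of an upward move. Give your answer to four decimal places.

p = 0.7167

Risk-neutral probability p = (e^0.09 − 0.7)/(1.25 − 0.7) = 0.3942/0.5500 = 0.7167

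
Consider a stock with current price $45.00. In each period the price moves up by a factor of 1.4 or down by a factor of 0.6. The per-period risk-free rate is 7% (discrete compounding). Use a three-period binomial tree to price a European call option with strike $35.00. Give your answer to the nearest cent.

Risk-neutral probability p = (1 + 0.07 − 0.6)/(1.4 − 0.6) = 0.4700/0.8000 = 0.5875
Terminal stock prices: S_uuu = 123.5, S_uud = 52.92, S_udd = 22.68, S_ddd = 9.72
Terminal payoffs (S − K): max(88.48, 0) = 88.48, max(17.92, 0) = 17.92, max(-12.32, 0) = 0, max(-25.28, 0) = 0
Node uu (S = 88.2): V_uu = 1/1.07·[0.5875·88.4800 + 0.4125·17.9200] = 55.4897
Node ud (S = 37.8): V_ud = 1/1.07·[0.5875·17.9200 + 0.4125·0.0000] = 9.8393
Node dd (S = 16.2): V_dd = 1/1.07·[0.5875·0.0000 + 0.4125·0.0000] = 0.0000
Node u (S = 63): V_u = 1/1.07·[0.5875·55.4897 + 0.4125·9.8393] = 34.2607
Node d (S = 27): V_d = 1/1.07·[0.5875·9.8393 + 0.4125·0.0000] = 5.4024
Node 0 (S = 45): V_0 = 1/1.07·[0.5875·34.2607 + 0.4125·5.4024] = 20.8940

$20.89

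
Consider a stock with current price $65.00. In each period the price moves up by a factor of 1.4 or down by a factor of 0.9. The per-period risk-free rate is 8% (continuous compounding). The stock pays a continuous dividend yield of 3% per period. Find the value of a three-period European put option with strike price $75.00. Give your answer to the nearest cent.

$7.82

Per-period risk-free factor R = e^0.08 = 1.0833; dividend-adjusted growth = e^(0.08−0.03) = 1.0513.
Risk-neutral probability p = (1.0513 − 0.9)/(1.4 − 0.9) = 0.1513/0.5000 = 0.3025
Terminal stock prices: S_uuu = 178.4, S_uud = 114.7, S_udd = 73.71, S_ddd = 47.39
Terminal payoffs (K − S): max(-103.4, 0) = 0, max(-39.66, 0) = 0, max(1.29, 0) = 1.29, max(27.61, 0) = 27.61
Node uu (S = 127.4): V_uu = e^(−0.08)·[0.3025·0.0000 + 0.6975·0.0000] = 0.0000
Node ud (S = 81.9): V_ud = e^(−0.08)·[0.3025·0.0000 + 0.6975·1.2900] = 0.8305
Node dd (S = 52.65): V_dd = e^(−0.08)·[0.3025·1.2900 + 0.6975·27.6150] = 18.1398
Node u (S = 91): V_u = e^(−0.08)·[0.3025·0.0000 + 0.6975·0.8305] = 0.5347
Node d (S = 58.5): V_d = e^(−0.08)·[0.3025·0.8305 + 0.6975·18.1398] = 11.9110
Node 0 (S = 65): V_0 = e^(−0.08)·[0.3025·0.5347 + 0.6975·11.9110] = 7.8180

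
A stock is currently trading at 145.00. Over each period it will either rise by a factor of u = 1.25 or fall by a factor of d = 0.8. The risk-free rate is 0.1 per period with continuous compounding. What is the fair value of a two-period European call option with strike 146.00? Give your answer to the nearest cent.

Risk-neutral probability p = (e^0.1 − 0.8)/(1.25 − 0.8) = 0.3052/0.4500 = 0.6782
Terminal stock prices: S_uu = 226.6, S_ud = 145, S_dd = 92.8
Terminal payoffs (S − K): max(80.56, 0) = 80.56, max(-1, 0) = 0, max(-53.2, 0) = 0
Node u (S = 181.2): V_u = e^(−0.1)·[0.6782·80.5625 + 0.3218·0.0000] = 49.4350
Node d (S = 116): V_d = e^(−0.1)·[0.6782·0.0000 + 0.3218·0.0000] = 0.0000
Node 0 (S = 145): V_0 = e^(−0.1)·[0.6782·49.4350 + 0.3218·0.0000] = 30.3344

30.33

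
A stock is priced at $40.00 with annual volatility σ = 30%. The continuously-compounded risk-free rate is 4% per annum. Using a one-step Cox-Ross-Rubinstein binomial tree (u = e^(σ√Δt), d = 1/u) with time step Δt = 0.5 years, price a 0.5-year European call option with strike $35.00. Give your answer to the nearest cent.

$7.00

CRR parameters: u = e^(σ√Δt) = e^(0.3·√0.5) = 1.2363, d = 1/u = 0.8089
Per-period rate: rΔt = 0.04·0.5 = 0.02, so R = e^0.02 = 1.0202
Risk-neutral probability p = (e^0.02 − 0.8089)/(1.2363 − 0.8089) = 0.2113/0.4275 = 0.4944
Terminal stock prices: S_u = 49.45, S_d = 32.35
Terminal payoffs (S − K): max(14.45, 0) = 14.45, max(-2.646, 0) = 0
Node 0 (S = 40): V_0 = e^(−0.02)·[0.4944·14.4524 + 0.5056·0.0000] = 7.0042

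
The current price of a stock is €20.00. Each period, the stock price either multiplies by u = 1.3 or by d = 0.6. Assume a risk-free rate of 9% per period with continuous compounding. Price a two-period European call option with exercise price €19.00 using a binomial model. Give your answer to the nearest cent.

Risk-neutral probability p = (e^0.09 − 0.6)/(1.3 − 0.6) = 0.4942/0.7000 = 0.7060
Terminal stock prices: S_uu = 33.8, S_ud = 15.6, S_dd = 7.2
Terminal payoffs (S − K): max(14.8, 0) = 14.8, max(-3.4, 0) = 0, max(-11.8, 0) = 0
Node u (S = 26): V_u = e^(−0.09)·[0.7060·14.8000 + 0.2940·0.0000] = 9.5490
Node d (S = 12): V_d = e^(−0.09)·[0.7060·0.0000 + 0.2940·0.0000] = 0.0000
Node 0 (S = 20): V_0 = e^(−0.09)·[0.7060·9.5490 + 0.2940·0.0000] = 6.1610

€6.16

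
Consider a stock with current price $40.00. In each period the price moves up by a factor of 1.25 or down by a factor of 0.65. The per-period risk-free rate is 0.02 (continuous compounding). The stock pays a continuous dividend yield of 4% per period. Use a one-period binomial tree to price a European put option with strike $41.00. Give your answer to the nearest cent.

Per-period risk-free factor R = e^0.02 = 1.0202; dividend-adjusted growth = e^(0.02−0.04) = 0.9802.
Risk-neutral probability p = (0.9802 − 0.65)/(1.25 − 0.65) = 0.3302/0.6000 = 0.5503
Terminal stock prices: S_u = 50, S_d = 26
Terminal payoffs (K − S): max(-9, 0) = 0, max(15, 0) = 15
Node 0 (S = 40): V_0 = e^(−0.02)·[0.5503·0.0000 + 0.4497·15.0000] = 6.6115

$6.61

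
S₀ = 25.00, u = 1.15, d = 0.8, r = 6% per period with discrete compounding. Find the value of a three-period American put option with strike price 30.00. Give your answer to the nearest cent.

Risk-neutral probability p = (1 + 0.06 − 0.8)/(1.15 − 0.8) = 0.2600/0.3500 = 0.7429
Terminal stock prices: S_uuu = 38.02, S_uud = 26.45, S_udd = 18.4, S_ddd = 12.8
Terminal payoffs (K − S): max(-8.022, 0) = 0, max(3.55, 0) = 3.55, max(11.6, 0) = 11.6, max(17.2, 0) = 17.2
Node uu (S = 33.06): continuation = 1/1.06·[0.7429·0.0000 + 0.2571·3.5500] = 0.8612; exercise value = 0.0000 ≤ continuation, so V_uu = 0.8612
Node ud (S = 23): continuation = 1/1.06·[0.7429·3.5500 + 0.2571·11.6000] = 5.3019; exercise value = 7.0000 > continuation, so V_ud = 7.0000 (exercise)
Node dd (S = 16): continuation = 1/1.06·[0.7429·11.6000 + 0.2571·17.2000] = 12.3019; exercise value = 14.0000 > continuation, so V_dd = 14.0000 (exercise)
Node u (S = 28.75): continuation = 1/1.06·[0.7429·0.8612 + 0.2571·7.0000] = 2.3016; exercise value = 1.2500 ≤ continuation, so V_u = 2.3016
Node d (S = 20): continuation = 1/1.06·[0.7429·7.0000 + 0.2571·14.0000] = 8.3019; exercise value = 10.0000 > continuation, so V_d = 10.0000 (exercise)
Node 0 (S = 25): continuation = 1/1.06·[0.7429·2.3016 + 0.2571·10.0000] = 4.0389; exercise value = 5.0000 > continuation, so V_0 = 5.0000 (exercise)

5.00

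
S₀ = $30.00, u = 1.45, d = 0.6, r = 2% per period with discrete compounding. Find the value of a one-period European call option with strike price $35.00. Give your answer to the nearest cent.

$4.12

Risk-neutral probability p = (1 + 0.02 − 0.6)/(1.45 − 0.6) = 0.4200/0.8500 = 0.4941
Terminal stock prices: S_u = 43.5, S_d = 18
Terminal payoffs (S − K): max(8.5, 0) = 8.5, max(-17, 0) = 0
Node 0 (S = 30): V_0 = 1/1.02·[0.4941·8.5000 + 0.5059·0.0000] = 4.1176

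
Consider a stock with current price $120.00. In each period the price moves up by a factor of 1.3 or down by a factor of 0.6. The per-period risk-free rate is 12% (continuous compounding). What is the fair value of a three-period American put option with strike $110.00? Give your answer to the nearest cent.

$10.70

Risk-neutral probability p = (e^0.12 − 0.6)/(1.3 − 0.6) = 0.5275/0.7000 = 0.7536
Terminal stock prices: S_uuu = 263.6, S_uud = 121.7, S_udd = 56.16, S_ddd = 25.92
Terminal payoffs (K − S): max(-153.6, 0) = 0, max(-11.68, 0) = 0, max(53.84, 0) = 53.84, max(84.08, 0) = 84.08
Node uu (S = 202.8): continuation = e^(−0.12)·[0.7536·0.0000 + 0.2464·0.0000] = 0.0000; exercise value = 0.0000 ≤ continuation, so V_uu = 0.0000
Node ud (S = 93.6): continuation = e^(−0.12)·[0.7536·0.0000 + 0.2464·53.8400] = 11.7676; exercise value = 16.4000 > continuation, so V_ud = 16.4000 (exercise)
Node dd (S = 43.2): continuation = e^(−0.12)·[0.7536·53.8400 + 0.2464·84.0800] = 54.3612; exercise value = 66.8000 > continuation, so V_dd = 66.8000 (exercise)
Node u (S = 156): continuation = e^(−0.12)·[0.7536·0.0000 + 0.2464·16.4000] = 3.5845; exercise value = 0.0000 ≤ continuation, so V_u = 3.5845
Node d (S = 72): continuation = e^(−0.12)·[0.7536·16.4000 + 0.2464·66.8000] = 25.5612; exercise value = 38.0000 > continuation, so V_d = 38.0000 (exercise)
Node 0 (S = 120): continuation = e^(−0.12)·[0.7536·3.5845 + 0.2464·38.0000] = 10.7012; exercise value = 0.0000 ≤ continuation, so V_0 = 10.7012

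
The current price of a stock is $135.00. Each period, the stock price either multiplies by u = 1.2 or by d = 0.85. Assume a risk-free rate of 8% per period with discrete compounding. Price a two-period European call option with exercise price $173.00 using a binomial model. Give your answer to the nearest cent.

Risk-neutral probability p = (1 + 0.08 − 0.85)/(1.2 − 0.85) = 0.2300/0.3500 = 0.6571
Terminal stock prices: S_uu = 194.4, S_ud = 137.7, S_dd = 97.54
Terminal payoffs (S − K): max(21.4, 0) = 21.4, max(-35.3, 0) = 0, max(-75.46, 0) = 0
Node u (S = 162): V_u = 1/1.08·[0.6571·21.4000 + 0.3429·0.0000] = 13.0212
Node d (S = 114.8): V_d = 1/1.08·[0.6571·0.0000 + 0.3429·0.0000] = 0.0000
Node 0 (S = 135): V_0 = 1/1.08·[0.6571·13.0212 + 0.3429·0.0000] = 7.9229

$7.92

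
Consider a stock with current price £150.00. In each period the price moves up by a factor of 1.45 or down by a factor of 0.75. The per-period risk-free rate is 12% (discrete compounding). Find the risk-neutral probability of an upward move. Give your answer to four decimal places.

p = 0.5286

Risk-neutral probability p = (1 + 0.12 − 0.75)/(1.45 − 0.75) = 0.3700/0.7000 = 0.5286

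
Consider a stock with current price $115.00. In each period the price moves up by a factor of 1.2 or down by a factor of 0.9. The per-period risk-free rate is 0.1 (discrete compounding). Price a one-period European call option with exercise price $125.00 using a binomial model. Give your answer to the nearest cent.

Risk-neutral probability p = (1 + 0.1 − 0.9)/(1.2 − 0.9) = 0.2000/0.3000 = 0.6667
Terminal stock prices: S_u = 138, S_d = 103.5
Terminal payoffs (S − K): max(13, 0) = 13, max(-21.5, 0) = 0
Node 0 (S = 115): V_0 = 1/1.1·[0.6667·13.0000 + 0.3333·0.0000] = 7.8788

$7.88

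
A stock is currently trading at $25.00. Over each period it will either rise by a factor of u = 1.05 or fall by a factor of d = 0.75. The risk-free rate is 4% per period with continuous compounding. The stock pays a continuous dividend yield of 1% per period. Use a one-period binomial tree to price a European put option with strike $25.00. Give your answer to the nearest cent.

$0.39

Per-period risk-free factor R = e^0.04 = 1.0408; dividend-adjusted growth = e^(0.04−0.01) = 1.0305.
Risk-neutral probability p = (1.0305 − 0.75)/(1.05 − 0.75) = 0.2805/0.3000 = 0.9348
Terminal stock prices: S_u = 26.25, S_d = 18.75
Terminal payoffs (K − S): max(-1.25, 0) = 0, max(6.25, 0) = 6.25
Node 0 (S = 25): V_0 = e^(−0.04)·[0.9348·0.0000 + 0.0652·6.2500] = 0.3912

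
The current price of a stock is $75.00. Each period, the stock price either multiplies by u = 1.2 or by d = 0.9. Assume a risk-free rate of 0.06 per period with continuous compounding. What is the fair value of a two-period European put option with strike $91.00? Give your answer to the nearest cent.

Risk-neutral probability p = (e^0.06 − 0.9)/(1.2 − 0.9) = 0.1618/0.3000 = 0.5395
Terminal stock prices: S_uu = 108, S_ud = 81, S_dd = 60.75
Terminal payoffs (K − S): max(-17, 0) = 0, max(10, 0) = 10, max(30.25, 0) = 30.25
Node u (S = 90): V_u = e^(−0.06)·[0.5395·0.0000 + 0.4605·10.0000] = 4.3372
Node d (S = 67.5): V_d = e^(−0.06)·[0.5395·10.0000 + 0.4605·30.2500] = 18.2006
Node 0 (S = 75): V_0 = e^(−0.06)·[0.5395·4.3372 + 0.4605·18.2006] = 10.0975

$10.10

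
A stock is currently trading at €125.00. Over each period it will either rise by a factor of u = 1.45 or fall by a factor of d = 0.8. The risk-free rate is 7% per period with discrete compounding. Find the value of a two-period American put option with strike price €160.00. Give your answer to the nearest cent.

Risk-neutral probability p = (1 + 0.07 − 0.8)/(1.45 − 0.8) = 0.2700/0.6500 = 0.4154
Terminal stock prices: S_uu = 262.8, S_ud = 145, S_dd = 80
Terminal payoffs (K − S): max(-102.8, 0) = 0, max(15, 0) = 15, max(80, 0) = 80
Node u (S = 181.2): continuation = 1/1.07·[0.4154·0.0000 + 0.5846·15.0000] = 8.1955; exercise value = 0.0000 ≤ continuation, so V_u = 8.1955
Node d (S = 100): continuation = 1/1.07·[0.4154·15.0000 + 0.5846·80.0000] = 49.5327; exercise value = 60.0000 > continuation, so V_d = 60.0000 (exercise)
Node 0 (S = 125): continuation = 1/1.07·[0.4154·8.1955 + 0.5846·60.0000] = 35.9638; exercise value = 35.0000 ≤ continuation, so V_0 = 35.9638

€35.96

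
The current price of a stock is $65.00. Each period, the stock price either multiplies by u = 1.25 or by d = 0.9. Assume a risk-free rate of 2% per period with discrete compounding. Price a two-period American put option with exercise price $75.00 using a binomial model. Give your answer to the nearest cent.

$11.04

Risk-neutral probability p = (1 + 0.02 − 0.9)/(1.25 − 0.9) = 0.1200/0.3500 = 0.3429
Terminal stock prices: S_uu = 101.6, S_ud = 73.12, S_dd = 52.65
Terminal payoffs (K − S): max(-26.56, 0) = 0, max(1.875, 0) = 1.875, max(22.35, 0) = 22.35
Node u (S = 81.25): continuation = 1/1.02·[0.3429·0.0000 + 0.6571·1.8750] = 1.2080; exercise value = 0.0000 ≤ continuation, so V_u = 1.2080
Node d (S = 58.5): continuation = 1/1.02·[0.3429·1.8750 + 0.6571·22.3500] = 15.0294; exercise value = 16.5000 > continuation, so V_d = 16.5000 (exercise)
Node 0 (S = 65): continuation = 1/1.02·[0.3429·1.2080 + 0.6571·16.5000] = 11.0363; exercise value = 10.0000 ≤ continuation, so V_0 = 11.0363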